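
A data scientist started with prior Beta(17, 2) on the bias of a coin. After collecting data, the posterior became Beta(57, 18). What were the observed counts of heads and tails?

Under Beta–binomial conjugacy the posterior parameters are (a+s, b+f).
Match parameters: s=57−17=40, f=18−2=16.

40 heads and 16 tails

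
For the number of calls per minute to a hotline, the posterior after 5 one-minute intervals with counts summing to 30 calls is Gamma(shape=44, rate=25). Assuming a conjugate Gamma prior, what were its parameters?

Gamma(shape=14, rate=20)

A Gamma(α, β) prior (rate parametrization) on a Poisson rate with n observations summing to S gives posterior Gamma(α+S, β+n).
So α = 44 − 30 = 14 and β = 25 − 5 = 20.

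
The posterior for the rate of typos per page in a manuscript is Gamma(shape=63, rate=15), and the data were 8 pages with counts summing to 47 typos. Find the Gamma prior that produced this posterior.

A Gamma(α, β) prior (rate parametrization) on a Poisson rate with n observations summing to S gives posterior Gamma(α+S, β+n).
So α = 63 − 47 = 16 and β = 15 − 8 = 7.

Gamma(shape=16, rate=7)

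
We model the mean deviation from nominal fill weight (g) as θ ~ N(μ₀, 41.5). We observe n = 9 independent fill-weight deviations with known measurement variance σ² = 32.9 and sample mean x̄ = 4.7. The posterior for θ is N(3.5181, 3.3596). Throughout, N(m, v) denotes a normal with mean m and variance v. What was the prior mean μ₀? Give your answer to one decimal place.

With known observation variance, the Normal–Normal posterior has precision τ_n = τ₀ + n/σ² and mean μ_n = (τ₀μ₀ + (n/σ²)x̄)/τ_n.
Here τ₀ = 1/41.5 = 0.024096 and τ_data = 9/32.9 = 0.273556, so τ_n = 0.297652.
Rearranging for μ₀: μ₀ = (μ_n·τ_n − τ_data·x̄)/τ₀ = (3.5181·0.297652 − 0.273556·4.7) / 0.024096 = -0.238544/0.024096 ≈ -9.9.

μ₀ = -9.9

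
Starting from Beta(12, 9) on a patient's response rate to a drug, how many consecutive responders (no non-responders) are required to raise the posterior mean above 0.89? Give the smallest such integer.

After k responders and 0 non-responders the posterior is Beta(12+k, 9), with mean (12+k)/(12+9+k).
Set (12+k)/(21+k) > 0.89 and solve: k > (0.89·21 − 12)/(1 − 0.89) = 60.818.
The smallest integer exceeding 60.818 is 61, and checking k=61: (73)/(82) = 0.8902 > 0.89.

k = 61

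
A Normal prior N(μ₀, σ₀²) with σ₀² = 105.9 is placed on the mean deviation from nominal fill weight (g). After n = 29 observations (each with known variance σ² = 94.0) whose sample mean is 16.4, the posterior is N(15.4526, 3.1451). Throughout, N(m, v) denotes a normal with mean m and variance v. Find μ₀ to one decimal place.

μ₀ = -15.5

The posterior mean is a precision-weighted average: μ_n = (τ₀μ₀ + τ_data·x̄)/(τ₀+τ_data), with τ₀=1/σ₀² and τ_data=n/σ².
Here τ₀ = 1/105.9 = 0.009443 and τ_data = 29/94.0 = 0.308511, so τ_n = 0.317954.
Rearranging for μ₀: μ₀ = (μ_n·τ_n − τ_data·x̄)/τ₀ = (15.4526·0.317954 − 0.308511·16.4) / 0.009443 = -0.146364/0.009443 ≈ -15.5.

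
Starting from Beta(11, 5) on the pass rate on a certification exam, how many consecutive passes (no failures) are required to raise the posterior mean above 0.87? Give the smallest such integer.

k = 23

After k passes and 0 failures the posterior is Beta(11+k, 5), with mean (11+k)/(11+5+k).
Set (11+k)/(16+k) > 0.87 and solve: k > (0.87·16 − 11)/(1 − 0.87) = 22.462.
The smallest integer exceeding 22.462 is 23, and checking k=23: (34)/(39) = 0.8718 > 0.87.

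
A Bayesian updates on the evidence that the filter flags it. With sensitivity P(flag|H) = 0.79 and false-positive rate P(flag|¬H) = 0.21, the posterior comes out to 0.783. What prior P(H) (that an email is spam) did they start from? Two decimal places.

Bayes' rule in odds form gives O(H|E) = O(H)·[P(E|H)/P(E|¬H)], hence O(H) = O(H|E)/LR.
Posterior odds = 0.783/(1−0.783) = 3.6083. LR = 0.79/0.21 = 3.7619.
Prior odds = 3.6083/3.7619 = 0.9592, so P(H) = 0.9592/(1+0.9592) ≈ 0.49.

P(H) = 0.49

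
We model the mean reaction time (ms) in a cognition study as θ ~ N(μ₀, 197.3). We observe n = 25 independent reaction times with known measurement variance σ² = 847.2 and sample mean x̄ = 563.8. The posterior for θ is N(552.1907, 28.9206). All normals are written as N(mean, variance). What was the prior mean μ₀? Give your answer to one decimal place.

μ₀ = 484.6

With known observation variance, the Normal–Normal posterior has precision τ_n = τ₀ + n/σ² and mean μ_n = (τ₀μ₀ + (n/σ²)x̄)/τ_n.
Here τ₀ = 1/197.3 = 0.005068 and τ_data = 25/847.2 = 0.029509, so τ_n = 0.034577.
Rearranging for μ₀: μ₀ = (μ_n·τ_n − τ_data·x̄)/τ₀ = (552.1907·0.034577 − 0.029509·563.8) / 0.005068 = 2.455924/0.005068 ≈ 484.6.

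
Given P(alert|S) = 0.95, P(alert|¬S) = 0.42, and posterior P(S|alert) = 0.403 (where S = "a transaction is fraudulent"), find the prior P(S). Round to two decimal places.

In odds form, posterior odds = prior odds × likelihood ratio, so prior odds = posterior odds ÷ LR.
Posterior odds = 0.403/(1−0.403) = 0.6750. LR = 0.95/0.42 = 2.2619.
Prior odds = 0.6750/2.2619 = 0.2984, so P(S) = 0.2984/(1+0.2984) ≈ 0.23.

P(S) = 0.23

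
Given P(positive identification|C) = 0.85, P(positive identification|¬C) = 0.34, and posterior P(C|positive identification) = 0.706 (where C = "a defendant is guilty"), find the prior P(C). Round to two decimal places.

P(C) = 0.49

In odds form, posterior odds = prior odds × likelihood ratio, so prior odds = posterior odds ÷ LR.
Posterior odds = 0.706/(1−0.706) = 2.4014. LR = 0.85/0.34 = 2.5000.
Prior odds = 2.4014/2.5000 = 0.9606, so P(C) = 0.9606/(1+0.9606) ≈ 0.49.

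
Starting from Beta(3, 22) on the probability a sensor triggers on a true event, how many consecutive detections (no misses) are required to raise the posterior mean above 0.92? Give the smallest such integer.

After k detections and 0 misses the posterior is Beta(3+k, 22), with mean (3+k)/(3+22+k).
Set (3+k)/(25+k) > 0.92 and solve: k > (0.92·25 − 3)/(1 − 0.92) = 250.000.
The smallest integer exceeding 250.000 is 251, and checking k=251: (254)/(276) = 0.9203 > 0.92.

k = 251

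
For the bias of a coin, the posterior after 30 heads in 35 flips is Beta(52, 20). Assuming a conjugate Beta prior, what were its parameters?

Under Beta–binomial conjugacy the posterior parameters are (a+s, b+f).
Subtract the data counts: 52−30=22, 20−5=15.

Beta(22, 15)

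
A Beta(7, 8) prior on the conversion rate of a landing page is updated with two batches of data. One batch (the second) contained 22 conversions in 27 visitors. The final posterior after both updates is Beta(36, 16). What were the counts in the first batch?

7 conversions and 3 bounces

Sequential conjugate updates are equivalent to a single update on the pooled data, so total successes = posterior α − prior α and total failures = posterior β − prior β.
Total across both batches: 36−7=29 conversions, 16−8=8 bounces.
Subtract the second batch: 29−22=7 conversions and 8−5=3 bounces.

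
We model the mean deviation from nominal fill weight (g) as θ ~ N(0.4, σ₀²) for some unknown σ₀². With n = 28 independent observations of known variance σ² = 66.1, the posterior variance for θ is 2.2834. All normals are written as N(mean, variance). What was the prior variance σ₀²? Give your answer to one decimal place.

Posterior precision equals prior precision plus data precision: 1/σ_n² = 1/σ₀² + n/σ².
So 1/σ₀² = 1/2.2834 − 28/66.1 = 0.437943 − 0.423601 = 0.014342.
Hence σ₀² = 1/0.014342 ≈ 69.7.

σ₀² = 69.7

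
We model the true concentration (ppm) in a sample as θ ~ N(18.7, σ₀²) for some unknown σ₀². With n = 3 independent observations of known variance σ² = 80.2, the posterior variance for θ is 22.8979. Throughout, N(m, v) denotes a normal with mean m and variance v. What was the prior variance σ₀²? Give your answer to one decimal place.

σ₀² = 159.6

For the Normal–Normal model with known σ², precisions add: τ_n = τ₀ + n/σ².
So 1/σ₀² = 1/22.8979 − 3/80.2 = 0.043672 − 0.037406 = 0.006266.
Hence σ₀² = 1/0.006266 ≈ 159.6.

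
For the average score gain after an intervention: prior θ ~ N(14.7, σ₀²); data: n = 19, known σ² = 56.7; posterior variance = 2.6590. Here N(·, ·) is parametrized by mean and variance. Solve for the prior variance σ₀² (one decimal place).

σ₀² = 24.4

Posterior precision equals prior precision plus data precision: 1/σ_n² = 1/σ₀² + n/σ².
So 1/σ₀² = 1/2.6590 − 19/56.7 = 0.376081 − 0.335097 = 0.040984.
Hence σ₀² = 1/0.040984 ≈ 24.4.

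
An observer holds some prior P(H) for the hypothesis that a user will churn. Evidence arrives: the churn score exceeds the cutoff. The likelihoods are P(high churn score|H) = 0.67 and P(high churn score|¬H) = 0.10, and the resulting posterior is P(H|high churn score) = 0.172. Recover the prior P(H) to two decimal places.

P(H) = 0.03

In odds form, posterior odds = prior odds × likelihood ratio, so prior odds = posterior odds ÷ LR.
Posterior odds = 0.172/(1−0.172) = 0.2077. LR = 0.67/0.10 = 6.7000.
Prior odds = 0.2077/6.7000 = 0.0310, so P(H) = 0.0310/(1+0.0310) ≈ 0.03.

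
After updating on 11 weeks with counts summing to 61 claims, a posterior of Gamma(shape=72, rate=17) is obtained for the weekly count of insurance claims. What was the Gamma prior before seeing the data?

Gamma(shape=11, rate=6)

Gamma–Poisson conjugacy: posterior shape = α + Σxᵢ, posterior rate = β + n.
So α = 72 − 61 = 11 and β = 17 − 11 = 6.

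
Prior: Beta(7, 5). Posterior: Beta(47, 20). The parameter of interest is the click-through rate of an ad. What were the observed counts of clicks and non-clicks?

A Beta(a, b) prior with s successes and f failures in binomial data gives a Beta(a+s, b+f) posterior.
So s = 47 − 7 = 40 and f = 20 − 5 = 15.

40 clicks and 15 non-clicks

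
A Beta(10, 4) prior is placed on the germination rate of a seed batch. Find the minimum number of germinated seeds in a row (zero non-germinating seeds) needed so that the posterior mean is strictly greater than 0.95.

k = 67

After k germinated seeds and 0 non-germinating seeds the posterior is Beta(10+k, 4), with mean (10+k)/(10+4+k).
Set (10+k)/(14+k) > 0.95 and solve: k > (0.95·14 − 10)/(1 − 0.95) = 66.000.
The smallest integer exceeding 66.000 is 67.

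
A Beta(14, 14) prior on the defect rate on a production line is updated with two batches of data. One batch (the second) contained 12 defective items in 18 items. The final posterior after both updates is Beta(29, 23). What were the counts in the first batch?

3 defective items and 3 good items

Because Beta–binomial updating is additive in the counts, the combined data contributed (α_post−α_prior, β_post−β_prior) successes and failures.
Total across both batches: 29−14=15 defective items, 23−14=9 good items.
Subtract the second batch: 15−12=3 defective items and 9−6=3 good items.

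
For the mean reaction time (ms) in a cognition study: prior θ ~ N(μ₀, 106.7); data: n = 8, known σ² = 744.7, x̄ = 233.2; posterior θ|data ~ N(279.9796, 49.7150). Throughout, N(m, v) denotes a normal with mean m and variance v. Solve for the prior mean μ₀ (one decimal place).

With known observation variance, the Normal–Normal posterior has precision τ_n = τ₀ + n/σ² and mean μ_n = (τ₀μ₀ + (n/σ²)x̄)/τ_n.
Here τ₀ = 1/106.7 = 0.009372 and τ_data = 8/744.7 = 0.010743, so τ_n = 0.020115.
Rearranging for μ₀: μ₀ = (μ_n·τ_n − τ_data·x̄)/τ₀ = (279.9796·0.020115 − 0.010743·233.2) / 0.009372 = 3.126522/0.009372 ≈ 333.6.

μ₀ = 333.6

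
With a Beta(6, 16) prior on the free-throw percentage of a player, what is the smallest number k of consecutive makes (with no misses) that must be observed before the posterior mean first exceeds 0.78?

k = 51

After k makes and 0 misses the posterior is Beta(6+k, 16), with mean (6+k)/(6+16+k).
Set (6+k)/(22+k) > 0.78 and solve: k > (0.78·22 − 6)/(1 − 0.78) = 50.727.
The smallest integer exceeding 50.727 is 51, and checking k=51: (57)/(73) = 0.7808 > 0.78.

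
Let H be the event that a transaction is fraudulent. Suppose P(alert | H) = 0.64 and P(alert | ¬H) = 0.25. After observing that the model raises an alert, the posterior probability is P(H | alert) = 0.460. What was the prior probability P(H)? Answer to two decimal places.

In odds form, posterior odds = prior odds × likelihood ratio, so prior odds = posterior odds ÷ LR.
Posterior odds = 0.460/(1−0.460) = 0.8519. LR = 0.64/0.25 = 2.5600.
Prior odds = 0.8519/2.5600 = 0.3328, so P(H) = 0.3328/(1+0.3328) ≈ 0.25.

P(H) = 0.25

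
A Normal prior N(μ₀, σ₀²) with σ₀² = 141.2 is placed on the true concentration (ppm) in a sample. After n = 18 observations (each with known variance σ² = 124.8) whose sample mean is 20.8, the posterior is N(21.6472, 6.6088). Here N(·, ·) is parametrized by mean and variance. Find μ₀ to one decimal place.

With known observation variance, the Normal–Normal posterior has precision τ_n = τ₀ + n/σ² and mean μ_n = (τ₀μ₀ + (n/σ²)x̄)/τ_n.
Here τ₀ = 1/141.2 = 0.007082 and τ_data = 18/124.8 = 0.144231, so τ_n = 0.151313.
Rearranging for μ₀: μ₀ = (μ_n·τ_n − τ_data·x̄)/τ₀ = (21.6472·0.151313 − 0.144231·20.8) / 0.007082 = 0.275498/0.007082 ≈ 38.9.

μ₀ = 38.9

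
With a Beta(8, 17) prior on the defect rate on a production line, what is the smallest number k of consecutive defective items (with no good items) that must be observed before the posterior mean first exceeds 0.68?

k = 29

After k defective items and 0 good items the posterior is Beta(8+k, 17), with mean (8+k)/(8+17+k).
Set (8+k)/(25+k) > 0.68 and solve: k > (0.68·25 − 8)/(1 − 0.68) = 28.125.
The smallest integer exceeding 28.125 is 29.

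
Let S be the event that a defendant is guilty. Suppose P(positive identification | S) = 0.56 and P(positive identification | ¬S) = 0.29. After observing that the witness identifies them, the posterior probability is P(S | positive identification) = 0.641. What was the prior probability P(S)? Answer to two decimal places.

P(S) = 0.48

Bayes' rule in odds form gives O(S|E) = O(S)·[P(E|S)/P(E|¬S)], hence O(S) = O(S|E)/LR.
Posterior odds = 0.641/(1−0.641) = 1.7855. LR = 0.56/0.29 = 1.9310.
Prior odds = 1.7855/1.9310 = 0.9247, so P(S) = 0.9247/(1+0.9247) ≈ 0.48.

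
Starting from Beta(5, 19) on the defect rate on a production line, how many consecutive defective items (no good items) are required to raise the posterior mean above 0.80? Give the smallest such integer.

After k defective items and 0 good items the posterior is Beta(5+k, 19), with mean (5+k)/(5+19+k).
Set (5+k)/(24+k) > 0.80 and solve: k > (0.80·24 − 5)/(1 − 0.80) = 71.000.
The smallest integer exceeding 71.000 is 72, and checking k=72: (77)/(96) = 0.8021 > 0.80.

k = 72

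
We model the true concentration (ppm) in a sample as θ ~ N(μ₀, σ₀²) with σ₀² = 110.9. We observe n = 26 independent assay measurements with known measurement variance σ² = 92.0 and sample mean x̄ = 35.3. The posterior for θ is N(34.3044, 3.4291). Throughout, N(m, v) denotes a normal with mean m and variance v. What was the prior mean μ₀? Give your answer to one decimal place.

μ₀ = 3.1

The posterior mean is a precision-weighted average: μ_n = (τ₀μ₀ + τ_data·x̄)/(τ₀+τ_data), with τ₀=1/σ₀² and τ_data=n/σ².
Here τ₀ = 1/110.9 = 0.009017 and τ_data = 26/92.0 = 0.282609, so τ_n = 0.291626.
Rearranging for μ₀: μ₀ = (μ_n·τ_n − τ_data·x̄)/τ₀ = (34.3044·0.291626 − 0.282609·35.3) / 0.009017 = 0.027957/0.009017 ≈ 3.1.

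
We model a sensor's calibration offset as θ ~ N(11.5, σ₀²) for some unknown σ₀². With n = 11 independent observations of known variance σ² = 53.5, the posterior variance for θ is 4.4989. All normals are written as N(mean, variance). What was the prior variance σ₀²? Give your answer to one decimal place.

Posterior precision equals prior precision plus data precision: 1/σ_n² = 1/σ₀² + n/σ².
So 1/σ₀² = 1/4.4989 − 11/53.5 = 0.222277 − 0.205607 = 0.016670.
Hence σ₀² = 1/0.016670 ≈ 60.0.

σ₀² = 60.0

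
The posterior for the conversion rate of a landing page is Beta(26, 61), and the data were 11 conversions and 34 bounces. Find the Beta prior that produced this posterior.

Under Beta–binomial conjugacy the posterior parameters are (a+s, b+f).
Subtract the data counts: 26−11=15, 61−34=27.

Beta(15, 27)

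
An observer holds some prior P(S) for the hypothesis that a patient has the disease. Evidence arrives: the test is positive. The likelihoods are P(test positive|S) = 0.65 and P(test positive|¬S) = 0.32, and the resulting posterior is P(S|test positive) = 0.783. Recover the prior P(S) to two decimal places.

In odds form, posterior odds = prior odds × likelihood ratio, so prior odds = posterior odds ÷ LR.
Posterior odds = 0.783/(1−0.783) = 3.6083. LR = 0.65/0.32 = 2.0312.
Prior odds = 3.6083/2.0312 = 1.7764, so P(S) = 1.7764/(1+1.7764) ≈ 0.64.

P(S) = 0.64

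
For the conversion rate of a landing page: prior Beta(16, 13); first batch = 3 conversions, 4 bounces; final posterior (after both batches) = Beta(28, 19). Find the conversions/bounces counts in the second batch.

9 conversions and 2 bounces

Sequential conjugate updates are equivalent to a single update on the pooled data, so total successes = posterior α − prior α and total failures = posterior β − prior β.
Total across both batches: 28−16=12 conversions, 19−13=6 bounces.
Subtract the first batch: 12−3=9 conversions and 6−4=2 bounces.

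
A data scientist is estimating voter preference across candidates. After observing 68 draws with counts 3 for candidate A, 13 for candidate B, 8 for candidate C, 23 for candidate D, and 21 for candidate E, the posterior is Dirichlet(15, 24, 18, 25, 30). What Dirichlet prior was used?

Dirichlet(12, 11, 10, 2, 9)

For a Dirichlet(α) prior with multinomial counts c, the posterior is Dirichlet(α + c) componentwise.
Subtract each count from the matching posterior parameter: 15−3=12, 24−13=11, 18−8=10, 25−23=2, 30−21=9.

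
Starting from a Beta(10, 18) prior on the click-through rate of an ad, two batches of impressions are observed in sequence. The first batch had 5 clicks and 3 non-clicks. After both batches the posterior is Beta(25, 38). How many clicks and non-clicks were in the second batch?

10 clicks and 17 non-clicks

Because Beta–binomial updating is additive in the counts, the combined data contributed (α_post−α_prior, β_post−β_prior) successes and failures.
Total across both batches: 25−10=15 clicks, 38−18=20 non-clicks.
Subtract the first batch: 15−5=10 clicks and 20−3=17 non-clicks.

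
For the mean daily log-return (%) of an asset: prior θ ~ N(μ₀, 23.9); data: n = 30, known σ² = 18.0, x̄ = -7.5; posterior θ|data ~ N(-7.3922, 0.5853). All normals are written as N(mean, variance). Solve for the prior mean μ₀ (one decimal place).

μ₀ = -3.1

With known observation variance, the Normal–Normal posterior has precision τ_n = τ₀ + n/σ² and mean μ_n = (τ₀μ₀ + (n/σ²)x̄)/τ_n.
Here τ₀ = 1/23.9 = 0.041841 and τ_data = 30/18.0 = 1.666667, so τ_n = 1.708508.
Rearranging for μ₀: μ₀ = (μ_n·τ_n − τ_data·x̄)/τ₀ = (-7.3922·1.708508 − 1.666667·-7.5) / 0.041841 = -0.129630/0.041841 ≈ -3.1.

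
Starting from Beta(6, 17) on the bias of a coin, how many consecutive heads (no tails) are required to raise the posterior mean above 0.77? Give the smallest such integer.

After k heads and 0 tails the posterior is Beta(6+k, 17), with mean (6+k)/(6+17+k).
Set (6+k)/(23+k) > 0.77 and solve: k > (0.77·23 − 6)/(1 − 0.77) = 50.913.
The smallest integer exceeding 50.913 is 51.

k = 51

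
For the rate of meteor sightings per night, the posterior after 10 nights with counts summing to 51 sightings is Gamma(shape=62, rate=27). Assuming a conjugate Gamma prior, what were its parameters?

Gamma(shape=11, rate=17)

Gamma–Poisson conjugacy: posterior shape = α + Σxᵢ, posterior rate = β + n.
So α = 62 − 51 = 11 and β = 27 − 10 = 17.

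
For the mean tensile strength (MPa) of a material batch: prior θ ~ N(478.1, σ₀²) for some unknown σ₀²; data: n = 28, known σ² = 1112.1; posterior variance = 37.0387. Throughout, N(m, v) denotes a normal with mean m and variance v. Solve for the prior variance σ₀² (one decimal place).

For the Normal–Normal model with known σ², precisions add: τ_n = τ₀ + n/σ².
So 1/σ₀² = 1/37.0387 − 28/1112.1 = 0.026999 − 0.025178 = 0.001821.
Hence σ₀² = 1/0.001821 ≈ 549.1.

σ₀² = 549.1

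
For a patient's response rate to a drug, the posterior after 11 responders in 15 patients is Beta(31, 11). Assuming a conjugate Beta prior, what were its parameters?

Beta(20, 7)

Beta is conjugate to the binomial likelihood: posterior = Beta(a+s, b+f).
Subtract the data counts: 31−11=20, 11−4=7.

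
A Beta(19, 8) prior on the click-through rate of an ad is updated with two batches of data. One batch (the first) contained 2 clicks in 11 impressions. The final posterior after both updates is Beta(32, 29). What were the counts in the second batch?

11 clicks and 12 non-clicks

Because Beta–binomial updating is additive in the counts, the combined data contributed (α_post−α_prior, β_post−β_prior) successes and failures.
Total across both batches: 32−19=13 clicks, 29−8=21 non-clicks.
Subtract the first batch: 13−2=11 clicks and 21−9=12 non-clicks.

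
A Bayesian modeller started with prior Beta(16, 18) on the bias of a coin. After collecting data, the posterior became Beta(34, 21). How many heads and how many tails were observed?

A Beta(a, b) prior with s successes and f failures in binomial data gives a Beta(a+s, b+f) posterior.
Match parameters: s=34−16=18, f=21−18=3.

18 heads and 3 tails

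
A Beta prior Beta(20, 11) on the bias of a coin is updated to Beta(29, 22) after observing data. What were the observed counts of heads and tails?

9 heads and 11 tails

Beta is conjugate to the binomial likelihood: posterior = Beta(α+s, β+f).
So s = 29 − 20 = 9 and f = 22 − 11 = 11.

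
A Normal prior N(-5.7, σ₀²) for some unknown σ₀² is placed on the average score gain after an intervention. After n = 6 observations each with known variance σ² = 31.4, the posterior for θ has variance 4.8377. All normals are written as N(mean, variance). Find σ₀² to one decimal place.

For the Normal–Normal model with known σ², precisions add: τ_n = τ₀ + n/σ².
So 1/σ₀² = 1/4.8377 − 6/31.4 = 0.206710 − 0.191083 = 0.015627.
Hence σ₀² = 1/0.015627 ≈ 64.0.

σ₀² = 64.0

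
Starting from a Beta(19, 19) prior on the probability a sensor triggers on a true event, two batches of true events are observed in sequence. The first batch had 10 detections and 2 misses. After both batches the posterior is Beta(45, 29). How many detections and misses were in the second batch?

16 detections and 8 misses

Sequential conjugate updates are equivalent to a single update on the pooled data, so total successes = posterior α − prior α and total failures = posterior β − prior β.
Total across both batches: 45−19=26 detections, 29−19=10 misses.
Subtract the first batch: 26−10=16 detections and 10−2=8 misses.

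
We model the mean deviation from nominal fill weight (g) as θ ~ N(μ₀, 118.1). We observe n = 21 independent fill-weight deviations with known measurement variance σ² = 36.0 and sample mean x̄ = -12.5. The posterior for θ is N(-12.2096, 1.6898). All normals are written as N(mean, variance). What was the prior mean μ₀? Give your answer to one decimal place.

μ₀ = 7.8

The posterior mean is a precision-weighted average: μ_n = (τ₀μ₀ + τ_data·x̄)/(τ₀+τ_data), with τ₀=1/σ₀² and τ_data=n/σ².
Here τ₀ = 1/118.1 = 0.008467 and τ_data = 21/36.0 = 0.583333, so τ_n = 0.591800.
Rearranging for μ₀: μ₀ = (μ_n·τ_n − τ_data·x̄)/τ₀ = (-12.2096·0.591800 − 0.583333·-12.5) / 0.008467 = 0.066021/0.008467 ≈ 7.8.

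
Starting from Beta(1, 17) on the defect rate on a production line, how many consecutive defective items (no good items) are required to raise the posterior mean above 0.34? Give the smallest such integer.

k = 8

After k defective items and 0 good items the posterior is Beta(1+k, 17), with mean (1+k)/(1+17+k).
Set (1+k)/(18+k) > 0.34 and solve: k > (0.34·18 − 1)/(1 − 0.34) = 7.758.
The smallest integer exceeding 7.758 is 8, and checking k=8: (9)/(26) = 0.3462 > 0.34.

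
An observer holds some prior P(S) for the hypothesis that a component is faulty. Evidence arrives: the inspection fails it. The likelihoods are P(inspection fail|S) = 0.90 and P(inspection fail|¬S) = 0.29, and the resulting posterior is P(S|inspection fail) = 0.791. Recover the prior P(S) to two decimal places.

P(S) = 0.55

Bayes' rule in odds form gives O(S|E) = O(S)·[P(E|S)/P(E|¬S)], hence O(S) = O(S|E)/LR.
Posterior odds = 0.791/(1−0.791) = 3.7847. LR = 0.90/0.29 = 3.1034.
Prior odds = 3.7847/3.1034 = 1.2195, so P(S) = 1.2195/(1+1.2195) ≈ 0.55.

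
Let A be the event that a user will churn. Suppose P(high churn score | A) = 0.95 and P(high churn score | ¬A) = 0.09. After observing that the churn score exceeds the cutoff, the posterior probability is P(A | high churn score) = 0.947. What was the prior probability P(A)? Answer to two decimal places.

P(A) = 0.63

Bayes' rule in odds form gives O(A|E) = O(A)·[P(E|A)/P(E|¬A)], hence O(A) = O(A|E)/LR.
Posterior odds = 0.947/(1−0.947) = 17.8679. LR = 0.95/0.09 = 10.5556.
Prior odds = 17.8679/10.5556 = 1.6927, so P(A) = 1.6927/(1+1.6927) ≈ 0.63.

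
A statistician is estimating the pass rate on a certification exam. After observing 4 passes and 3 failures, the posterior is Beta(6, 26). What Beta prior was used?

Beta is conjugate to the binomial likelihood: posterior = Beta(α+s, β+f).
So α = 6 − 4 = 2 and β = 26 − 3 = 23.

Beta(2, 23)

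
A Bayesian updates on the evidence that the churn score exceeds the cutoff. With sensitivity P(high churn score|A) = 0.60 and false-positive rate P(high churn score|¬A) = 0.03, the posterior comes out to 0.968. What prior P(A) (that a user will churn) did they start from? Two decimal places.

P(A) = 0.60

Bayes' rule in odds form gives O(A|E) = O(A)·[P(E|A)/P(E|¬A)], hence O(A) = O(A|E)/LR.
Posterior odds = 0.968/(1−0.968) = 30.2500. LR = 0.60/0.03 = 20.0000.
Prior odds = 30.2500/20.0000 = 1.5125, so P(A) = 1.5125/(1+1.5125) ≈ 0.60.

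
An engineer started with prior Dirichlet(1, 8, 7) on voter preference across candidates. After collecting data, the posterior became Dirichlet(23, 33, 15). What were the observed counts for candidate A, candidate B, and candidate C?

counts (22, 25, 8)

For a Dirichlet(α) prior with multinomial counts c, the posterior is Dirichlet(α + c) componentwise.
Counts are posterior − prior componentwise: 23−1=22, 33−8=25, 15−7=8.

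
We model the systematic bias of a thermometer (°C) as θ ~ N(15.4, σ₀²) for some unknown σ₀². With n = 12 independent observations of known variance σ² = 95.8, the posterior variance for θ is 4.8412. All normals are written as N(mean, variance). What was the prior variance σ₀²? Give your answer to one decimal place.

Posterior precision equals prior precision plus data precision: 1/σ_n² = 1/σ₀² + n/σ².
So 1/σ₀² = 1/4.8412 − 12/95.8 = 0.206560 − 0.125261 = 0.081299.
Hence σ₀² = 1/0.081299 ≈ 12.3.

σ₀² = 12.3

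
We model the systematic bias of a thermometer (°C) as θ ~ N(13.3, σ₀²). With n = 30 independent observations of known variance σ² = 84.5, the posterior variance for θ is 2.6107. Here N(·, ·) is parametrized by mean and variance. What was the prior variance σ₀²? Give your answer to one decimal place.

For the Normal–Normal model with known σ², precisions add: τ_n = τ₀ + n/σ².
So 1/σ₀² = 1/2.6107 − 30/84.5 = 0.383039 − 0.355030 = 0.028009.
Hence σ₀² = 1/0.028009 ≈ 35.7.

σ₀² = 35.7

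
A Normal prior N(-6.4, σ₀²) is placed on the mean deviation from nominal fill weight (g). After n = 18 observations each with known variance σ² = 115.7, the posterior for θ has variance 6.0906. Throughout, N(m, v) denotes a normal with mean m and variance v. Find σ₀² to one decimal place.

σ₀² = 116.1

Posterior precision equals prior precision plus data precision: 1/σ_n² = 1/σ₀² + n/σ².
So 1/σ₀² = 1/6.0906 − 18/115.7 = 0.164187 − 0.155575 = 0.008612.
Hence σ₀² = 1/0.008612 ≈ 116.1.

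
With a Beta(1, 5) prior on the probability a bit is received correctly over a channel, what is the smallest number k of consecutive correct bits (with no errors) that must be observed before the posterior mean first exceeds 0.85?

k = 28

After k correct bits and 0 errors the posterior is Beta(1+k, 5), with mean (1+k)/(1+5+k).
Set (1+k)/(6+k) > 0.85 and solve: k > (0.85·6 − 1)/(1 − 0.85) = 27.333.
The smallest integer exceeding 27.333 is 28.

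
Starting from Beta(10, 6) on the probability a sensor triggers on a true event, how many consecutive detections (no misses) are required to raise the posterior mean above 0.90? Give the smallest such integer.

After k detections and 0 misses the posterior is Beta(10+k, 6), with mean (10+k)/(10+6+k).
Set (10+k)/(16+k) > 0.90 and solve: k > (0.90·16 − 10)/(1 − 0.90) = 44.000.
The smallest integer exceeding 44.000 is 45, and checking k=45: (55)/(61) = 0.9016 > 0.90.

k = 45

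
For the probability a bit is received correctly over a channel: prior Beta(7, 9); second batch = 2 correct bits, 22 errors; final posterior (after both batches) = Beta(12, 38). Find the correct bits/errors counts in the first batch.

3 correct bits and 7 errors

Sequential conjugate updates are equivalent to a single update on the pooled data, so total successes = posterior α − prior α and total failures = posterior β − prior β.
Total across both batches: 12−7=5 correct bits, 38−9=29 errors.
Subtract the second batch: 5−2=3 correct bits and 29−22=7 errors.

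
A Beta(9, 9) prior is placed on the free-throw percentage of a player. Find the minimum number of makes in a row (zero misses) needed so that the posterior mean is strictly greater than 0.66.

After k makes and 0 misses the posterior is Beta(9+k, 9), with mean (9+k)/(9+9+k).
Set (9+k)/(18+k) > 0.66 and solve: k > (0.66·18 − 9)/(1 − 0.66) = 8.471.
The smallest integer exceeding 8.471 is 9.

k = 9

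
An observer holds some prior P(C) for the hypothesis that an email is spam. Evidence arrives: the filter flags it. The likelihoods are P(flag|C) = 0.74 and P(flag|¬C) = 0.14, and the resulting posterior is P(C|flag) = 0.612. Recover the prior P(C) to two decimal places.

In odds form, posterior odds = prior odds × likelihood ratio, so prior odds = posterior odds ÷ LR.
Posterior odds = 0.612/(1−0.612) = 1.5773. LR = 0.74/0.14 = 5.2857.
Prior odds = 1.5773/5.2857 = 0.2984, so P(C) = 0.2984/(1+0.2984) ≈ 0.23.

P(C) = 0.23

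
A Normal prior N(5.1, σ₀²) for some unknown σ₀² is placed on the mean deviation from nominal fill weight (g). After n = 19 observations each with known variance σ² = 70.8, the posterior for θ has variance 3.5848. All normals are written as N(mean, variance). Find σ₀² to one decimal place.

Posterior precision equals prior precision plus data precision: 1/σ_n² = 1/σ₀² + n/σ².
So 1/σ₀² = 1/3.5848 − 19/70.8 = 0.278956 − 0.268362 = 0.010594.
Hence σ₀² = 1/0.010594 ≈ 94.4.

σ₀² = 94.4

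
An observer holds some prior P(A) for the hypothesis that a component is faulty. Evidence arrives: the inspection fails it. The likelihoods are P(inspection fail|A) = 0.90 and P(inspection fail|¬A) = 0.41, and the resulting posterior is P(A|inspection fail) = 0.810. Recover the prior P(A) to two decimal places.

P(A) = 0.66

In odds form, posterior odds = prior odds × likelihood ratio, so prior odds = posterior odds ÷ LR.
Posterior odds = 0.810/(1−0.810) = 4.2632. LR = 0.90/0.41 = 2.1951.
Prior odds = 4.2632/2.1951 = 1.9421, so P(A) = 1.9421/(1+1.9421) ≈ 0.66.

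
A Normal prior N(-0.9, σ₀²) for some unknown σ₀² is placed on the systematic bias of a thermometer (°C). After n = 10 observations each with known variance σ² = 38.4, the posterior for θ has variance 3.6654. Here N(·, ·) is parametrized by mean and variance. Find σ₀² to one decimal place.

σ₀² = 80.6

For the Normal–Normal model with known σ², precisions add: τ_n = τ₀ + n/σ².
So 1/σ₀² = 1/3.6654 − 10/38.4 = 0.272822 − 0.260417 = 0.012405.
Hence σ₀² = 1/0.012405 ≈ 80.6.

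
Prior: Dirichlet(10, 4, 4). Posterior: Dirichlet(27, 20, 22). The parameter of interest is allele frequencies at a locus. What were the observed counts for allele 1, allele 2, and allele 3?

counts (17, 16, 18)

For a Dirichlet(α) prior with multinomial counts c, the posterior is Dirichlet(α + c) componentwise.
Counts are posterior − prior componentwise: 27−10=17, 20−4=16, 22−4=18.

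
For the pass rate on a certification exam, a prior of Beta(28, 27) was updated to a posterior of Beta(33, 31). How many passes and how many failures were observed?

5 passes and 4 failures

A Beta(a, b) prior with s successes and f failures in binomial data gives a Beta(a+s, b+f) posterior.
Match parameters: s=33−28=5, f=31−27=4.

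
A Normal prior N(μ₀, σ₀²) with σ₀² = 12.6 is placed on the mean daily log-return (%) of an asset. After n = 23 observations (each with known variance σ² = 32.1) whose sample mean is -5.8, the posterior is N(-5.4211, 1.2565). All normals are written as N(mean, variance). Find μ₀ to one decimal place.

μ₀ = -2.0

The posterior mean is a precision-weighted average: μ_n = (τ₀μ₀ + τ_data·x̄)/(τ₀+τ_data), with τ₀=1/σ₀² and τ_data=n/σ².
Here τ₀ = 1/12.6 = 0.079365 and τ_data = 23/32.1 = 0.716511, so τ_n = 0.795876.
Rearranging for μ₀: μ₀ = (μ_n·τ_n − τ_data·x̄)/τ₀ = (-5.4211·0.795876 − 0.716511·-5.8) / 0.079365 = -0.158760/0.079365 ≈ -2.0.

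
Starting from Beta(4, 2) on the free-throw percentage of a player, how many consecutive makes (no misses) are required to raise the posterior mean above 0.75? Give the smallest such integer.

k = 3

After k makes and 0 misses the posterior is Beta(4+k, 2), with mean (4+k)/(4+2+k).
Set (4+k)/(6+k) > 0.75 and solve: k > (0.75·6 − 4)/(1 − 0.75) = 2.000.
The smallest integer exceeding 2.000 is 3.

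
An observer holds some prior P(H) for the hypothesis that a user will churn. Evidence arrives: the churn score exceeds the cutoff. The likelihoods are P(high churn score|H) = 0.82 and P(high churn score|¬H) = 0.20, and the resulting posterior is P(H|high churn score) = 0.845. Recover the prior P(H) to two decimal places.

In odds form, posterior odds = prior odds × likelihood ratio, so prior odds = posterior odds ÷ LR.
Posterior odds = 0.845/(1−0.845) = 5.4516. LR = 0.82/0.20 = 4.1000.
Prior odds = 5.4516/4.1000 = 1.3297, so P(H) = 1.3297/(1+1.3297) ≈ 0.57.

P(H) = 0.57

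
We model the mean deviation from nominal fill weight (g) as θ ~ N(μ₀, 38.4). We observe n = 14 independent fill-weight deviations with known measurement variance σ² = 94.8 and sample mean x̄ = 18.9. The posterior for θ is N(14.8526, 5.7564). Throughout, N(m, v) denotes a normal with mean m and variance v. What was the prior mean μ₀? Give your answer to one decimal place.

With known observation variance, the Normal–Normal posterior has precision τ_n = τ₀ + n/σ² and mean μ_n = (τ₀μ₀ + (n/σ²)x̄)/τ_n.
Here τ₀ = 1/38.4 = 0.026042 and τ_data = 14/94.8 = 0.147679, so τ_n = 0.173721.
Rearranging for μ₀: μ₀ = (μ_n·τ_n − τ_data·x̄)/τ₀ = (14.8526·0.173721 − 0.147679·18.9) / 0.026042 = -0.210925/0.026042 ≈ -8.1.

μ₀ = -8.1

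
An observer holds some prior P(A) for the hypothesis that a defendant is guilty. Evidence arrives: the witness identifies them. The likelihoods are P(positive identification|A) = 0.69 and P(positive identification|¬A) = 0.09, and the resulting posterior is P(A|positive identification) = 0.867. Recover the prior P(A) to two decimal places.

P(A) = 0.46

In odds form, posterior odds = prior odds × likelihood ratio, so prior odds = posterior odds ÷ LR.
Posterior odds = 0.867/(1−0.867) = 6.5188. LR = 0.69/0.09 = 7.6667.
Prior odds = 6.5188/7.6667 = 0.8503, so P(A) = 0.8503/(1+0.8503) ≈ 0.46.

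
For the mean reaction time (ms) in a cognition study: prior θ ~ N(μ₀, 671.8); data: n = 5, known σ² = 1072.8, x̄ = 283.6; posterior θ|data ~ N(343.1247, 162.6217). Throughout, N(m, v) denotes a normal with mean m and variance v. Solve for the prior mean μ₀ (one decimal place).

μ₀ = 529.5

The posterior mean is a precision-weighted average: μ_n = (τ₀μ₀ + τ_data·x̄)/(τ₀+τ_data), with τ₀=1/σ₀² and τ_data=n/σ².
Here τ₀ = 1/671.8 = 0.001489 and τ_data = 5/1072.8 = 0.004661, so τ_n = 0.006150.
Rearranging for μ₀: μ₀ = (μ_n·τ_n − τ_data·x̄)/τ₀ = (343.1247·0.006150 − 0.004661·283.6) / 0.001489 = 0.788357/0.001489 ≈ 529.5.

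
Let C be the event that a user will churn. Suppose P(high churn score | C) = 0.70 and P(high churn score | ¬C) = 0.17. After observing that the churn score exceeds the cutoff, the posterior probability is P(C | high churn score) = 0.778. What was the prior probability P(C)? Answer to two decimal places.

P(C) = 0.46

In odds form, posterior odds = prior odds × likelihood ratio, so prior odds = posterior odds ÷ LR.
Posterior odds = 0.778/(1−0.778) = 3.5045. LR = 0.70/0.17 = 4.1176.
Prior odds = 3.5045/4.1176 = 0.8511, so P(C) = 0.8511/(1+0.8511) ≈ 0.46.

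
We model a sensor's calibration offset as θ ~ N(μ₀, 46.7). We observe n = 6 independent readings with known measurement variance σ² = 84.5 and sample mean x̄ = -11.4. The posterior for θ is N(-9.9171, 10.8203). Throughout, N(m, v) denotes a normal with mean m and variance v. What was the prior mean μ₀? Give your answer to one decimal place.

With known observation variance, the Normal–Normal posterior has precision τ_n = τ₀ + n/σ² and mean μ_n = (τ₀μ₀ + (n/σ²)x̄)/τ_n.
Here τ₀ = 1/46.7 = 0.021413 and τ_data = 6/84.5 = 0.071006, so τ_n = 0.092419.
Rearranging for μ₀: μ₀ = (μ_n·τ_n − τ_data·x̄)/τ₀ = (-9.9171·0.092419 − 0.071006·-11.4) / 0.021413 = -0.107060/0.021413 ≈ -5.0.

μ₀ = -5.0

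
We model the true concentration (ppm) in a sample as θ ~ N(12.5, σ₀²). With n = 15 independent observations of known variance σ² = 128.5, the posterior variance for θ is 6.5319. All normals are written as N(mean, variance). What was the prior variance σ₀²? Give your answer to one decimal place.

σ₀² = 27.5

Posterior precision equals prior precision plus data precision: 1/σ_n² = 1/σ₀² + n/σ².
So 1/σ₀² = 1/6.5319 − 15/128.5 = 0.153095 − 0.116732 = 0.036363.
Hence σ₀² = 1/0.036363 ≈ 27.5.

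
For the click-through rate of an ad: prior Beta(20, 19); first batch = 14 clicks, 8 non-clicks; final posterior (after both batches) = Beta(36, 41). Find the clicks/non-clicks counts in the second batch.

2 clicks and 14 non-clicks

Sequential conjugate updates are equivalent to a single update on the pooled data, so total successes = posterior α − prior α and total failures = posterior β − prior β.
Total across both batches: 36−20=16 clicks, 41−19=22 non-clicks.
Subtract the first batch: 16−14=2 clicks and 22−8=14 non-clicks.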